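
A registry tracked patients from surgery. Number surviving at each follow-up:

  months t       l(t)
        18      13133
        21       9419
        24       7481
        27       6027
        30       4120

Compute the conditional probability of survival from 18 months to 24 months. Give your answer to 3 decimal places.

The conditional survival probability is l(24)/l(18) = 7481/13133 = 0.569634.

0.570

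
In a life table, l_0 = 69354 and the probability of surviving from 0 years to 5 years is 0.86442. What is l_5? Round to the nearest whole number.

l_5 = l_0 × p = 69354 × 0.86442 = 59951.

59951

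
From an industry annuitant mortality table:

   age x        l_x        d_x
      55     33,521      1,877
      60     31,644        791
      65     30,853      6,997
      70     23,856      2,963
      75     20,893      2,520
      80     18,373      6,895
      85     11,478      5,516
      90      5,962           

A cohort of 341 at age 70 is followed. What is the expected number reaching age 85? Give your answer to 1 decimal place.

164.1

The relevant probability is 11,478/23,856 = 0.481137.
Expected number = 341 × 0.481137 = 164.1.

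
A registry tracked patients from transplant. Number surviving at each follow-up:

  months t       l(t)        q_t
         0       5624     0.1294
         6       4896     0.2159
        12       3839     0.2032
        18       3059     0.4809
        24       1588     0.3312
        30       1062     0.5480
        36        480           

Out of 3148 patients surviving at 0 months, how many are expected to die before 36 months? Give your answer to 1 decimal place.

The relevant probability is 1 − 480/5624 = 0.914651.
Expected number = 3148 × 0.914651 = 2879.3.

2879.3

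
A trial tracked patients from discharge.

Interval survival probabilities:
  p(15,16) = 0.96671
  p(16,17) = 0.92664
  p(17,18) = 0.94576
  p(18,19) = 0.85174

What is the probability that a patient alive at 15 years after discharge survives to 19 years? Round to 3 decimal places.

0.722

Survival from 15 to 19 is the product of surviving each interval: 0.96671 × 0.92664 × 0.94576 × 0.85174.
= 0.721598.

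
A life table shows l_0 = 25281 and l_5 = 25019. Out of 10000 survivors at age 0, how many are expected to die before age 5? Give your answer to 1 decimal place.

The relevant probability is 1 − 25019/25281 = 0.010364.
Expected number = 10000 × 0.010364 = 103.6.

103.6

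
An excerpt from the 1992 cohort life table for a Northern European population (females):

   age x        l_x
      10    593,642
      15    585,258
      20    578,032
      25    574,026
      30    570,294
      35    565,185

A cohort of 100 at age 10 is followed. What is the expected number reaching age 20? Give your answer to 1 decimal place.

97.4

The relevant probability is 578,032/593,642 = 0.973705.
Expected number = 100 × 0.973705 = 97.4.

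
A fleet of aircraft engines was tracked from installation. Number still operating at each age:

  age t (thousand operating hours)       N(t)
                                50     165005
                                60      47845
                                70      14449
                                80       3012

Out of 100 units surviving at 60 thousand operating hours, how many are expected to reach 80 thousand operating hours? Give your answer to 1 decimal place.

6.3

The relevant probability is 3012/47845 = 0.062953.
Expected number = 100 × 0.062953 = 6.3.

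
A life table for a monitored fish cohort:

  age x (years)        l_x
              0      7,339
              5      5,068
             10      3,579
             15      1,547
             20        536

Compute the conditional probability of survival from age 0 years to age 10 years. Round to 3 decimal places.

0.488

The conditional survival probability is l_10/l_0 = 3,579/7,339 = 0.487669.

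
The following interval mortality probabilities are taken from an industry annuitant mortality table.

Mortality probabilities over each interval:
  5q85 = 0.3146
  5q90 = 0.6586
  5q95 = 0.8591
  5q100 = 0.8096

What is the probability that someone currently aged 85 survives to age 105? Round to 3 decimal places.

Survival from 85 to 105 is the product of surviving each interval: (1 − 0.3146) × (1 − 0.6586) × (1 − 0.8591) × (1 − 0.8096).
= 0.6854 × 0.3414 × 0.1409 × 0.1904 = 0.006277.

0.006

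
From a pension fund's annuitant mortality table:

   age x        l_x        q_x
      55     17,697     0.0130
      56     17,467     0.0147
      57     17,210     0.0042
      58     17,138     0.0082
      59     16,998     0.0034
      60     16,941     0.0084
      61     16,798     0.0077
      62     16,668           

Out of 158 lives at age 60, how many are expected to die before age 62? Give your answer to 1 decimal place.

2.5

The relevant probability is 1 − 16,668/16,941 = 0.016115.
Expected number = 158 × 0.016115 = 2.5.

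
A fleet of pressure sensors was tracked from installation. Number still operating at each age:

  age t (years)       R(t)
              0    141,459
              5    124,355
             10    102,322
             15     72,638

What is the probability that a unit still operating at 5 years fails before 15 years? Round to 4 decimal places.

P(fail before 15 | operational at 5) = 1 − R(15)/R(5) = 1 − 72,638/124,355 = (51,717)/124,355 = 0.415882.

0.4159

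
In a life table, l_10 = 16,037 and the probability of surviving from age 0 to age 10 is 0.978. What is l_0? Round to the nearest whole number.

16398

l_0 = l_10 / p = 16,037 / 0.978 = 16398.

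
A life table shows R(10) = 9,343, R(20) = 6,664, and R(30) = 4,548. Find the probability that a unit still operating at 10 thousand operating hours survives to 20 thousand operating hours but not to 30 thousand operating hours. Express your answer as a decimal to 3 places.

0.226

This is the probability of reaching 20 but not 30, conditional on being operational at 10: (R(20) − R(30)) / R(10).
= (6,664 − 4,548) / 9,343 = 2,116 / 9,343 = 0.226480.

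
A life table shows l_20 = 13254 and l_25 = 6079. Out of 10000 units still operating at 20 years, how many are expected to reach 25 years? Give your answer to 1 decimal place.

4586.5

The relevant probability is 6079/13254 = 0.458654.
Expected number = 10000 × 0.458654 = 4586.5.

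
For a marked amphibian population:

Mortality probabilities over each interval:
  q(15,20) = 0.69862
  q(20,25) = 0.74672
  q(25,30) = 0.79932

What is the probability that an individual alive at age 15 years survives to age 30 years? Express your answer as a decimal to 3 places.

P(survive 15→30) = (1 − 0.69862) × (1 − 0.74672) × (1 − 0.79932).
= 0.30138 × 0.25328 × 0.20068 = 0.015319.

0.015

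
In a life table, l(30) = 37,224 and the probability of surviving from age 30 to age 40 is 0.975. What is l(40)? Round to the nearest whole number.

l(40) = l(30) × p = 37,224 × 0.975 = 36293.

36293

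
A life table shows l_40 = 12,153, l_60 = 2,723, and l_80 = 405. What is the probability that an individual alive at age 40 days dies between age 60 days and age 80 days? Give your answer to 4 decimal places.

This is the probability of reaching 60 but not 80, conditional on being alive at 40: (l_60 − l_80) / l_40.
= (2,723 − 405) / 12,153 = 2,318 / 12,153 = 0.190735.

0.1907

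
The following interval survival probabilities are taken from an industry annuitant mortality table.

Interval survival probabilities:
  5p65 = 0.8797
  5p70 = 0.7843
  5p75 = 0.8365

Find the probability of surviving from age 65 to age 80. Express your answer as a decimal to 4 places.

0.5771

Survival from 65 to 80 is the product of surviving each interval: 0.8797 × 0.7843 × 0.8365.
= 0.577142.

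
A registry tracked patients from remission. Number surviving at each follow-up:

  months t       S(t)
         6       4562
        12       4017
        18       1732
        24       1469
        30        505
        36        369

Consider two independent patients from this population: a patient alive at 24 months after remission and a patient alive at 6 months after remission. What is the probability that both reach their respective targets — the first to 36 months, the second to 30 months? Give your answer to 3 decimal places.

0.028

p₁ = S(36)/S(24) = 369/1469 = 0.251191; p₂ = S(30)/S(6) = 505/4562 = 0.110697.
P(both) = p₁ × p₂ = 0.251191 × 0.110697 = 0.027806.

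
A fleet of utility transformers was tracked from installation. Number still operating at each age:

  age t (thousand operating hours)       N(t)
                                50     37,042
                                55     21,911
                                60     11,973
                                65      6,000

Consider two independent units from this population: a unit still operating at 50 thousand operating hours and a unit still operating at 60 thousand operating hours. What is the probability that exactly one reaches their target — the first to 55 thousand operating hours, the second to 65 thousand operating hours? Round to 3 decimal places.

0.500

p₁ = N(55)/N(50) = 21,911/37,042 = 0.591518; p₂ = N(65)/N(60) = 6,000/11,973 = 0.501128.
P(exactly one) = p₁(1−p₂) + (1−p₁)p₂ = 0.295092 + 0.204702 = 0.499794.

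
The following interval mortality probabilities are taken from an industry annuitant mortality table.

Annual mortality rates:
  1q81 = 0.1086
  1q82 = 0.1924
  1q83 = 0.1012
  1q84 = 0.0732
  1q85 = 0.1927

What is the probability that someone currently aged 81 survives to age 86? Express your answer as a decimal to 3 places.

5p81 = (1 − 0.1086) × (1 − 0.1924) × (1 − 0.1012) × (1 − 0.0732) × (1 − 0.1927).
= 0.8914 × 0.8076 × 0.8988 × 0.9268 × 0.8073 = 0.484120.

0.484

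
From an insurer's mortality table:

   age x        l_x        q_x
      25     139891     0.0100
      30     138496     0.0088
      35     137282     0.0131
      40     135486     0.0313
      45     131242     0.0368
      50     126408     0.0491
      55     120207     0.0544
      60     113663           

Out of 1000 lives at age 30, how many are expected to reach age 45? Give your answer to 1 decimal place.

The relevant probability is 131242/138496 = 0.947623.
Expected number = 1000 × 0.947623 = 947.6.

947.6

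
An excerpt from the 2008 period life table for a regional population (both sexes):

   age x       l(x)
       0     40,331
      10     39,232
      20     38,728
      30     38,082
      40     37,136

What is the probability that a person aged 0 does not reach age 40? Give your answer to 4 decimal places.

P(die before 40 | alive at 0) = 1 − l(40)/l(0) = 1 − 37,136/40,331 = (3,195)/40,331 = 0.079219.

0.0792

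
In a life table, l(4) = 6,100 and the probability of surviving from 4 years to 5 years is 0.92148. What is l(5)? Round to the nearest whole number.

l(5) = l(4) × p = 6,100 × 0.92148 = 5621.

5621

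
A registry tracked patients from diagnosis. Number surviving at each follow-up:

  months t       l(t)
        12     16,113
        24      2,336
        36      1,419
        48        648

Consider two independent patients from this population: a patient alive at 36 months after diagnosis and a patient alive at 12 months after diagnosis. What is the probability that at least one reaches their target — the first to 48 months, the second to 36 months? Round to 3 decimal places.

0.505

p₁ = l(48)/l(36) = 648/1,419 = 0.456660; p₂ = l(36)/l(12) = 1,419/16,113 = 0.088066.
P(at least one) = 1 − (1−p₁)(1−p₂) = 1 − 0.543340 × 0.911934 = 0.504510.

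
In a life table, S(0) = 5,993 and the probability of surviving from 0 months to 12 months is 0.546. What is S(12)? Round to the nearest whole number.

S(12) = S(0) × p = 5,993 × 0.546 = 3272.

3272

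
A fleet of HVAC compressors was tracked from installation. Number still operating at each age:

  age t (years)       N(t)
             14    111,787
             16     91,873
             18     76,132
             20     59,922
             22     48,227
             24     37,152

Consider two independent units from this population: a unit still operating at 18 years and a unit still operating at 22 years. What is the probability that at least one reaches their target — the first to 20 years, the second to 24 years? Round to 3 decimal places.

0.951

p₁ = N(20)/N(18) = 59,922/76,132 = 0.787080; p₂ = N(24)/N(22) = 37,152/48,227 = 0.770357.
P(at least one) = 1 − (1−p₁)(1−p₂) = 1 − 0.212920 × 0.229643 = 0.951104.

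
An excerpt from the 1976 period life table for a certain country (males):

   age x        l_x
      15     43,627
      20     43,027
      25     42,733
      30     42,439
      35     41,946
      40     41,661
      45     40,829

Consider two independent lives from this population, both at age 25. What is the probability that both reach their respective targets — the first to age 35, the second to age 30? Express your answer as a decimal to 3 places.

p₁ = l_35/l_25 = 41,946/42,733 = 0.981583; p₂ = l_30/l_25 = 42,439/42,733 = 0.993120.
P(both) = p₁ × p₂ = 0.981583 × 0.993120 = 0.974830.

0.975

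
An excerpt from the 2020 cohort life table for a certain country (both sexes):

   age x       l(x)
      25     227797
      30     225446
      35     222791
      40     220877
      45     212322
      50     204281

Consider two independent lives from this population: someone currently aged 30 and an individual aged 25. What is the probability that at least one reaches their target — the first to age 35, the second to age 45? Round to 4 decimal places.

p₁ = l(35)/l(30) = 222791/225446 = 0.988223; p₂ = l(45)/l(25) = 212322/227797 = 0.932067.
P(at least one) = 1 − (1−p₁)(1−p₂) = 1 − 0.011777 × 0.067933 = 0.999200.

0.9992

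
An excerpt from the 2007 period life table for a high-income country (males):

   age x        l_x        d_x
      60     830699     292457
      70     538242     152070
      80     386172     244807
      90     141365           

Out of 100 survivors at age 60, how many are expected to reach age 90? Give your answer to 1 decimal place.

The relevant probability is 141365/830699 = 0.170176.
Expected number = 100 × 0.170176 = 17.0.

17.0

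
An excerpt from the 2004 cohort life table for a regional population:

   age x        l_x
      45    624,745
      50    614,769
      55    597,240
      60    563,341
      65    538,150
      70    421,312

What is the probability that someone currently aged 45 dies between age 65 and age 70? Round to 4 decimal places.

We want 20|5q45 = (l_65 − l_70)/l_45.
This is the probability of reaching 65 but not 70, conditional on being alive at 45: (l_65 − l_70) / l_45.
= (538,150 − 421,312) / 624,745 = 116,838 / 624,745 = 0.187017.

0.1870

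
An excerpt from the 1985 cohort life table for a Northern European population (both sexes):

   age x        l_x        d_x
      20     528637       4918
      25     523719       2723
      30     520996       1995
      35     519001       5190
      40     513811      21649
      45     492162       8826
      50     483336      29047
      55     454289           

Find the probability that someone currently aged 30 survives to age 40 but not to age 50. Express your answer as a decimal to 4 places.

This is the probability of reaching 40 but not 50, conditional on being alive at 30: (l_40 − l_50) / l_30.
= (513811 − 483336) / 520996 = 30475 / 520996 = 0.058494.

0.0585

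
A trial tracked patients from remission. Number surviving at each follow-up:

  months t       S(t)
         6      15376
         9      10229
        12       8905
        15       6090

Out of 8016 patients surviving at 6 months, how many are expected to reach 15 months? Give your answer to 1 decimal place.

The relevant probability is 6090/15376 = 0.396072.
Expected number = 8016 × 0.396072 = 3174.9.

3174.9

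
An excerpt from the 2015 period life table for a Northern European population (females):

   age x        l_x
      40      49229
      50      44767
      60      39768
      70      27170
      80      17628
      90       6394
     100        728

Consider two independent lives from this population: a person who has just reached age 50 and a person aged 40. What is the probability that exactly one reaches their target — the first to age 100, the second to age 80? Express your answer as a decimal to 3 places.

p₁ = l_100/l_50 = 728/44767 = 0.016262; p₂ = l_80/l_40 = 17628/49229 = 0.358082.
P(exactly one) = p₁(1−p₂) + (1−p₁)p₂ = 0.010439 + 0.352259 = 0.362698.

0.363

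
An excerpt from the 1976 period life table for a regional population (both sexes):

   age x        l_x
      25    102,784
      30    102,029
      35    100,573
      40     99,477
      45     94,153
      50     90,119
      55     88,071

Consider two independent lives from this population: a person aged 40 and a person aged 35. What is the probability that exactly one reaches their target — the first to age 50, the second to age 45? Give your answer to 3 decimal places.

0.146

p₁ = l_50/l_40 = 90,119/99,477 = 0.905928; p₂ = l_45/l_35 = 94,153/100,573 = 0.936166.
P(exactly one) = p₁(1−p₂) + (1−p₁)p₂ = 0.057829 + 0.088067 = 0.145896.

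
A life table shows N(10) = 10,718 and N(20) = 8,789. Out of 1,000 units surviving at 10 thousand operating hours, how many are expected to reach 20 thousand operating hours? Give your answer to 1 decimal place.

The relevant probability is 8,789/10,718 = 0.820022.
Expected number = 1,000 × 0.820022 = 820.0.

820.0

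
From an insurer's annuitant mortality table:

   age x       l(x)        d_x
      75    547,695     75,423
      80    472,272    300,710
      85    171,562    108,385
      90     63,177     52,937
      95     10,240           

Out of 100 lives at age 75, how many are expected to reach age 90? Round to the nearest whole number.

12

The relevant probability is 63,177/547,695 = 0.115351.
Expected number = 100 × 0.115351 = 12.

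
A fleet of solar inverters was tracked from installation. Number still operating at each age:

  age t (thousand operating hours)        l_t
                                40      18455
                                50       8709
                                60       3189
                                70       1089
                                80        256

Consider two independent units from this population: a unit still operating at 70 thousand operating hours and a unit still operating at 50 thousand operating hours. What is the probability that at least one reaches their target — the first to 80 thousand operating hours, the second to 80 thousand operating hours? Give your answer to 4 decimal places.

p₁ = l_80/l_70 = 256/1089 = 0.235078; p₂ = l_80/l_50 = 256/8709 = 0.029395.
P(at least one) = 1 − (1−p₁)(1−p₂) = 1 − 0.764922 × 0.970605 = 0.257563.

0.2576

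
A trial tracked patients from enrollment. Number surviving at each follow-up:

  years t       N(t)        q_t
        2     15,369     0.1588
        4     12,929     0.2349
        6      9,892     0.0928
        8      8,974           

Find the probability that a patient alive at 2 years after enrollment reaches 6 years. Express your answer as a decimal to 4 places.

0.6436

The conditional survival probability is N(6)/N(2) = 9,892/15,369 = 0.643633.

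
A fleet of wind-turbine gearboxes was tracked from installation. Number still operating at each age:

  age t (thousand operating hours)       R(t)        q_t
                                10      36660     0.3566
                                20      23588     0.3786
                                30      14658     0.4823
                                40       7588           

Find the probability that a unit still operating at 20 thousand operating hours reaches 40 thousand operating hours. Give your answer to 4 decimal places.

0.3217

The conditional survival probability is R(40)/R(20) = 7588/23588 = 0.321689.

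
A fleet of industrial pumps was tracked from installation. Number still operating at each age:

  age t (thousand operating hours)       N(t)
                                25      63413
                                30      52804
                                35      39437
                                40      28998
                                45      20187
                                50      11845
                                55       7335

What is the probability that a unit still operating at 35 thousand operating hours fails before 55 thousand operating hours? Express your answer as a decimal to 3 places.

P(fail before 55 | operational at 35) = 1 − N(55)/N(35) = 1 − 7335/39437 = (32102)/39437 = 0.814007.

0.814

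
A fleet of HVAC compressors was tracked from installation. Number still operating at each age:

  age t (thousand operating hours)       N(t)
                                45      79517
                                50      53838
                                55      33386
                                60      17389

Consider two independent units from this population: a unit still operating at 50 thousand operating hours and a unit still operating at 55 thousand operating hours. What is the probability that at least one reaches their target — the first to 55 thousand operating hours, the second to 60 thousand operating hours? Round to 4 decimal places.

p₁ = N(55)/N(50) = 33386/53838 = 0.620120; p₂ = N(60)/N(55) = 17389/33386 = 0.520847.
P(at least one) = 1 − (1−p₁)(1−p₂) = 1 − 0.379880 × 0.479153 = 0.817979.

0.8180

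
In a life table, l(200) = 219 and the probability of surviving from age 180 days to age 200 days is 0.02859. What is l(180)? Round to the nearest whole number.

7660

l(180) = l(200) / p = 219 / 0.02859 = 7660.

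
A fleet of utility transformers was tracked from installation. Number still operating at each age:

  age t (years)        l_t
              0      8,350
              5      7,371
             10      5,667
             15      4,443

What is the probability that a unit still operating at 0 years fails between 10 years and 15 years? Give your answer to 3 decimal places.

0.147

This is the probability of reaching 10 but not 15, conditional on being operational at 0: (l_10 − l_15) / l_0.
= (5,667 − 4,443) / 8,350 = 1,224 / 8,350 = 0.146587.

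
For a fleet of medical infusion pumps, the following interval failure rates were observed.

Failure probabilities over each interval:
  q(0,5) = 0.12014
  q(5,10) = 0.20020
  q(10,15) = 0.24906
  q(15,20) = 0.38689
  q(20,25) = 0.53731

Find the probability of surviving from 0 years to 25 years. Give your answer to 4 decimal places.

The overall survival probability is (1 − 0.12014) × (1 − 0.20020) × (1 − 0.24906) × (1 − 0.38689) × (1 − 0.53731).
= 0.87986 × 0.79980 × 0.75094 × 0.61311 × 0.46269 = 0.149909.

0.1499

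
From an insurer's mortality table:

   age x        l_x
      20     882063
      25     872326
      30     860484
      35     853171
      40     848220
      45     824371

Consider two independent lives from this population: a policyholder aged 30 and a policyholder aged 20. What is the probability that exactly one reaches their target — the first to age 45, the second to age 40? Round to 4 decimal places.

p₁ = l_45/l_30 = 824371/860484 = 0.958032; p₂ = l_40/l_20 = 848220/882063 = 0.961632.
P(exactly one) = p₁(1−p₂) + (1−p₁)p₂ = 0.036758 + 0.040358 = 0.077116.

0.0771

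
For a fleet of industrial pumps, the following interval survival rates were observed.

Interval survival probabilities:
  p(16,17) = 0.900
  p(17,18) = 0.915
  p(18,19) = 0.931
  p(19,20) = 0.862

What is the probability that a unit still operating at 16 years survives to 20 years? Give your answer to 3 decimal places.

0.661

Chaining the interval survival probabilities: 0.900 × 0.915 × 0.931 × 0.862.
= 0.660877.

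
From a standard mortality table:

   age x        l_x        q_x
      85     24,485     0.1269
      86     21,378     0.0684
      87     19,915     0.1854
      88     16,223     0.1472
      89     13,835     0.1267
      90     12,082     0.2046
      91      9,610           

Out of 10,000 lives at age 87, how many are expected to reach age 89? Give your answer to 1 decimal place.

6947.0

The relevant probability is 13,835/19,915 = 0.694702.
Expected number = 10,000 × 0.694702 = 6947.0.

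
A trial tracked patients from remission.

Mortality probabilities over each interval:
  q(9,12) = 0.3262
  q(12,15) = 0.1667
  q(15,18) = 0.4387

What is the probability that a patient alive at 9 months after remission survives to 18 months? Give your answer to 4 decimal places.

0.3152

The overall survival probability is (1 − 0.3262) × (1 − 0.1667) × (1 − 0.4387).
= 0.6738 × 0.8333 × 0.5613 = 0.315157.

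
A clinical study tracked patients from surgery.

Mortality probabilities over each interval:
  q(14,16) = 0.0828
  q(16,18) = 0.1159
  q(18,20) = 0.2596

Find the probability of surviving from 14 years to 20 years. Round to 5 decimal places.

P(survive 14→20) = (1 − 0.0828) × (1 − 0.1159) × (1 − 0.2596).
= 0.9172 × 0.8841 × 0.7404 = 0.600388.

0.60039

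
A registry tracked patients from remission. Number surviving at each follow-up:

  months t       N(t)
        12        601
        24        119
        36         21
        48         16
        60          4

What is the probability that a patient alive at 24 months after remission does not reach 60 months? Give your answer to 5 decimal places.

P(die before 60 | alive at 24) = 1 − N(60)/N(24) = 1 − 4/119 = (115)/119 = 0.966387.

0.96639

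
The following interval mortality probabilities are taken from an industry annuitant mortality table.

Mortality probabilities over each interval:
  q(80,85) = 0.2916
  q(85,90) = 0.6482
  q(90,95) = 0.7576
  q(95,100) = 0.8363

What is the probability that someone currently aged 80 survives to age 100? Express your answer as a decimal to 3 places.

0.010

The overall survival probability is (1 − 0.2916) × (1 − 0.6482) × (1 − 0.7576) × (1 − 0.8363).
= 0.7084 × 0.3518 × 0.2424 × 0.1637 = 0.009889.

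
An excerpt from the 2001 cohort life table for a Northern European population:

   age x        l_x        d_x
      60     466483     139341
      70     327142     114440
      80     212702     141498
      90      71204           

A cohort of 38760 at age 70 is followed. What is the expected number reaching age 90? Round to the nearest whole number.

8436

The relevant probability is 71204/327142 = 0.217655.
Expected number = 38760 × 0.217655 = 8436.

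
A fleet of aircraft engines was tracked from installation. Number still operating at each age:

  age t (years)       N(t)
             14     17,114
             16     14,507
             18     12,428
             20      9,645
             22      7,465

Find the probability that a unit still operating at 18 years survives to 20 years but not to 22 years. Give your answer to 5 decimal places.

0.17541

This is the probability of reaching 20 but not 22, conditional on being operational at 18: (N(20) − N(22)) / N(18).
= (9,645 − 7,465) / 12,428 = 2,180 / 12,428 = 0.175410.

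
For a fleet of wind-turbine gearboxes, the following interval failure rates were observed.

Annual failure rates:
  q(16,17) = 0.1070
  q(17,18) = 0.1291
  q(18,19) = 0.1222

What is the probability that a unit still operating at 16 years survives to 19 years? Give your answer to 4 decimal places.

The overall survival probability is (1 − 0.1070) × (1 − 0.1291) × (1 − 0.1222).
= 0.8930 × 0.8709 × 0.8778 = 0.682677.

0.6827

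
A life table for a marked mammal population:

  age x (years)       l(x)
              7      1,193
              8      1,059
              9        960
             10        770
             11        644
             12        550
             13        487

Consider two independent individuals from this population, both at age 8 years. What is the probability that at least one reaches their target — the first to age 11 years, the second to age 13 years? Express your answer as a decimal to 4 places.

0.7883

p₁ = l(11)/l(8) = 644/1,059 = 0.608121; p₂ = l(13)/l(8) = 487/1,059 = 0.459868.
P(at least one) = 1 − (1−p₁)(1−p₂) = 1 − 0.391879 × 0.540132 = 0.788334.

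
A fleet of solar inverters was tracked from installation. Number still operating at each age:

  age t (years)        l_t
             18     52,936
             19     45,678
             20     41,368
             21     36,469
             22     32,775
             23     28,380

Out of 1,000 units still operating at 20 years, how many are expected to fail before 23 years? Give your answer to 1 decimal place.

314.0

The relevant probability is 1 − 28,380/41,368 = 0.313962.
Expected number = 1,000 × 0.313962 = 314.0.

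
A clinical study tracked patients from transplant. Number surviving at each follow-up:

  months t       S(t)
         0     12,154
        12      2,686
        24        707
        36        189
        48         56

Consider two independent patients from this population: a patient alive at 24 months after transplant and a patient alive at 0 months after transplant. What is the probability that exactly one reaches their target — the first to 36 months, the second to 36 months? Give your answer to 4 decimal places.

0.2746

p₁ = S(36)/S(24) = 189/707 = 0.267327; p₂ = S(36)/S(0) = 189/12,154 = 0.015550.
P(exactly one) = p₁(1−p₂) + (1−p₁)p₂ = 0.263170 + 0.011393 = 0.274563.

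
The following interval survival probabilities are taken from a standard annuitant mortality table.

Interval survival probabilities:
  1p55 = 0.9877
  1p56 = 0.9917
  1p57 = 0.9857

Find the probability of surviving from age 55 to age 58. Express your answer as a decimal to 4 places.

Chaining the interval survival probabilities: 0.9877 × 0.9917 × 0.9857.
= 0.965495.

0.9655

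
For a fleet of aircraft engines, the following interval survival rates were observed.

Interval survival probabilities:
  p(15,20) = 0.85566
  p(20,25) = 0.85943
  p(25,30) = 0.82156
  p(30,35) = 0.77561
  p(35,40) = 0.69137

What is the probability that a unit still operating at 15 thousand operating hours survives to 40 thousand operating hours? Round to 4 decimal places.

The overall survival probability is 0.85566 × 0.85943 × 0.82156 × 0.77561 × 0.69137.
= 0.323970.

0.3240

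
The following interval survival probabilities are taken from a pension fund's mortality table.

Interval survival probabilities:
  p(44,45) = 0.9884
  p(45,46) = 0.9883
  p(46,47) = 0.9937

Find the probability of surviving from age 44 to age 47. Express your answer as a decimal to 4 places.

0.9707

Survival from 44 to 47 is the product of surviving each interval: 0.9884 × 0.9883 × 0.9937.
= 0.970682.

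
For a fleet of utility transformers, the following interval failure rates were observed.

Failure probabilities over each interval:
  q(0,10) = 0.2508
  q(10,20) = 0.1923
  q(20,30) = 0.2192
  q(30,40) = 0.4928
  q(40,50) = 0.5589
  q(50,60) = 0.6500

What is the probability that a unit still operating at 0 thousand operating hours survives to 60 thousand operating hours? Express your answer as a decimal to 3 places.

Chaining the interval survival probabilities: (1 − 0.2508) × (1 − 0.1923) × (1 − 0.2192) × (1 − 0.4928) × (1 − 0.5589) × (1 − 0.6500).
= 0.7492 × 0.8077 × 0.7808 × 0.5072 × 0.4411 × 0.3500 = 0.036997.

0.037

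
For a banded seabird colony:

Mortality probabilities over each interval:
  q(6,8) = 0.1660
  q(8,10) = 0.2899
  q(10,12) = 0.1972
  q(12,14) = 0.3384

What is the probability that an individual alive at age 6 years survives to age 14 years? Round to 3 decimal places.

0.315

Chaining the interval survival probabilities: (1 − 0.1660) × (1 − 0.2899) × (1 − 0.1972) × (1 − 0.3384).
= 0.8340 × 0.7101 × 0.8028 × 0.6616 = 0.314549.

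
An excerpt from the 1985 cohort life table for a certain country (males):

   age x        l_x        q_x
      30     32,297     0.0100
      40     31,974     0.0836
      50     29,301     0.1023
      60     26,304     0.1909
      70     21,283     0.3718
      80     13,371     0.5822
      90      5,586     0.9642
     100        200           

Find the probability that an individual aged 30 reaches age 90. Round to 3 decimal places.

0.173

We want 60p30 = l_90/l_30.
The conditional survival probability is l_90/l_30 = 5,586/32,297 = 0.172957.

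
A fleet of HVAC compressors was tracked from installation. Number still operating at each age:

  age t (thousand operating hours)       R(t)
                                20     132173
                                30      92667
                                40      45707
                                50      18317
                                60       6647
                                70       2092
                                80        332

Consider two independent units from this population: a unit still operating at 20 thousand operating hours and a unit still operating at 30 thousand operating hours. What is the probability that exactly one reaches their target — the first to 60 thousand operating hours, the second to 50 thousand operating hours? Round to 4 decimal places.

p₁ = R(60)/R(20) = 6647/132173 = 0.050290; p₂ = R(50)/R(30) = 18317/92667 = 0.197665.
P(exactly one) = p₁(1−p₂) + (1−p₁)p₂ = 0.040349 + 0.187724 = 0.228074.

0.2281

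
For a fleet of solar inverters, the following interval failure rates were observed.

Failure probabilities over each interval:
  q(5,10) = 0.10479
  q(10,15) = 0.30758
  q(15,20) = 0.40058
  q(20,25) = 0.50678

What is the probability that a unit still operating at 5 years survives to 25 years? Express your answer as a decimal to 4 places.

0.1833

Survival from 5 to 25 is the product of surviving each interval: (1 − 0.10479) × (1 − 0.30758) × (1 − 0.40058) × (1 − 0.50678).
= 0.89521 × 0.69242 × 0.59942 × 0.49322 = 0.183259.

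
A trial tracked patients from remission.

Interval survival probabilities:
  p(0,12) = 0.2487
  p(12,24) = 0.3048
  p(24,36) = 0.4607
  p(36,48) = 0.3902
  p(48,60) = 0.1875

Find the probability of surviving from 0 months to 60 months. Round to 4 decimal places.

Survival from 0 to 60 is the product of surviving each interval: 0.2487 × 0.3048 × 0.4607 × 0.3902 × 0.1875.
= 0.002555.

0.0026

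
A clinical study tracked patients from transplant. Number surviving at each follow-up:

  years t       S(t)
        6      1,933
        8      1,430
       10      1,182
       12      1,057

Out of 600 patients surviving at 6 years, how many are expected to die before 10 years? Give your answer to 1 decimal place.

The relevant probability is 1 − 1,182/1,933 = 0.388515.
Expected number = 600 × 0.388515 = 233.1.

233.1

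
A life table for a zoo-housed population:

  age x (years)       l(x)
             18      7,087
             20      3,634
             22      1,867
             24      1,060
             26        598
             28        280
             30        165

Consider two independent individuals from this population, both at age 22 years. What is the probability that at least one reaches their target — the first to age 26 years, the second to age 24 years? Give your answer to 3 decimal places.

0.706

p₁ = l(26)/l(22) = 598/1,867 = 0.320300; p₂ = l(24)/l(22) = 1,060/1,867 = 0.567756.
P(at least one) = 1 − (1−p₁)(1−p₂) = 1 − 0.679700 × 0.432244 = 0.706204.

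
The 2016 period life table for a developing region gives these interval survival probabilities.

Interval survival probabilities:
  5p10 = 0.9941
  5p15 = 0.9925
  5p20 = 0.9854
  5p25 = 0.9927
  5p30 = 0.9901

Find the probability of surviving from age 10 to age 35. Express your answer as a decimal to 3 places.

0.956

Chaining the interval survival probabilities: 0.9941 × 0.9925 × 0.9854 × 0.9927 × 0.9901.
= 0.955587.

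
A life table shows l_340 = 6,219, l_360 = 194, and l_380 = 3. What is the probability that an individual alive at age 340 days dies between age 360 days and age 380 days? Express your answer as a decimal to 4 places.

This is the probability of reaching 360 but not 380, conditional on being alive at 340: (l_360 − l_380) / l_340.
= (194 − 3) / 6,219 = 191 / 6,219 = 0.030712.

0.0307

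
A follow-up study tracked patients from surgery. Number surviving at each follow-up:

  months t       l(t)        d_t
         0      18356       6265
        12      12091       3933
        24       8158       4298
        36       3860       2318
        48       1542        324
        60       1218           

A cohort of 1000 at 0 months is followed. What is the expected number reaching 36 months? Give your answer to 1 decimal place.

The relevant probability is 3860/18356 = 0.210285.
Expected number = 1000 × 0.210285 = 210.3.

210.3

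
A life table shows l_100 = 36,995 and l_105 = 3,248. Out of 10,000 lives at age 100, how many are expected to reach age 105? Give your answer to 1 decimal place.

878.0

The relevant probability is 3,248/36,995 = 0.087796.
Expected number = 10,000 × 0.087796 = 878.0.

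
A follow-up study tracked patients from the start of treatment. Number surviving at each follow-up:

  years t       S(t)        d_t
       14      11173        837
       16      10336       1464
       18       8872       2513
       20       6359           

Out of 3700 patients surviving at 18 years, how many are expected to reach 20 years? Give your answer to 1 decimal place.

The relevant probability is 6359/8872 = 0.716749.
Expected number = 3700 × 0.716749 = 2652.0.

2652.0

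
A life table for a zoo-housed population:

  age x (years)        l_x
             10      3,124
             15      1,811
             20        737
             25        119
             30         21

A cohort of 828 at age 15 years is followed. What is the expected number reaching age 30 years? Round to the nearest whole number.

The relevant probability is 21/1,811 = 0.011596.
Expected number = 828 × 0.011596 = 10.

10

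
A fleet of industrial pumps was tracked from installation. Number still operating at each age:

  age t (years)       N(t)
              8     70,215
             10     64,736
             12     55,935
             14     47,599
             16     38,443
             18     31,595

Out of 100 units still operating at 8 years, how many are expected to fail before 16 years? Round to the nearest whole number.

45

The relevant probability is 1 − 38,443/70,215 = 0.452496.
Expected number = 100 × 0.452496 = 45.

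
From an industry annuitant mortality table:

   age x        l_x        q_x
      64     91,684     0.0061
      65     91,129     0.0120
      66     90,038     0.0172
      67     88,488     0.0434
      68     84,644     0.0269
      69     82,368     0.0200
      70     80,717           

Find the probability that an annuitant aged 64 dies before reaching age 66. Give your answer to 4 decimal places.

P(die before 66 | alive at 64) = 1 − l_66/l_64 = 1 − 90,038/91,684 = (1,646)/91,684 = 0.017953.

0.0180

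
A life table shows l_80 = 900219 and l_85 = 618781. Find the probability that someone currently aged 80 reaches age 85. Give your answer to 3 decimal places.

0.687

The conditional survival probability is l_85/l_80 = 618781/900219 = 0.687367.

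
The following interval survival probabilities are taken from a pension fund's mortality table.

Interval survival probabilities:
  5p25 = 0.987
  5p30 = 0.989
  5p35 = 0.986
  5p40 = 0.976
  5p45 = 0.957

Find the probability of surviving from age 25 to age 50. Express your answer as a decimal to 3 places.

0.899

25p25 = 0.987 × 0.989 × 0.986 × 0.976 × 0.957.
= 0.898984.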